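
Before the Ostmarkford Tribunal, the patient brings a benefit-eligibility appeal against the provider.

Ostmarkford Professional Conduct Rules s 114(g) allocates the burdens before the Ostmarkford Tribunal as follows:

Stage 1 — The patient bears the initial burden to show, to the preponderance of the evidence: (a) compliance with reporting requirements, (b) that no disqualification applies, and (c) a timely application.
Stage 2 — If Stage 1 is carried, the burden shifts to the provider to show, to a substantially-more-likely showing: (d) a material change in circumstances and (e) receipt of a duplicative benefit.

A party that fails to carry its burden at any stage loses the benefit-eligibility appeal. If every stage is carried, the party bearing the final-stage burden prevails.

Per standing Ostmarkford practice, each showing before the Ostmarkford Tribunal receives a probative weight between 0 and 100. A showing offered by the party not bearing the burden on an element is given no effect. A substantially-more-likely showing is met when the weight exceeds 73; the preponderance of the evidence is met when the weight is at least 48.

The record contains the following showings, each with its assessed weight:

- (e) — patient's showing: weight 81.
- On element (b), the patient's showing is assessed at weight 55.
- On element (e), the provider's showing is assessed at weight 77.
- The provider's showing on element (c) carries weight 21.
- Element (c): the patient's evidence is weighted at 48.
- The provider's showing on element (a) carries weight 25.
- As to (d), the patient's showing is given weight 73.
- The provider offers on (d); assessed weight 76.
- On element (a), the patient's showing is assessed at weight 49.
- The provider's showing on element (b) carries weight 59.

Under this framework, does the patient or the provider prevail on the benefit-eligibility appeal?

provider

At Stage 1 the patient must meet the preponderance of the evidence (weight is at least 48): on (a) the weight is 49 (the provider's 25 is given no effect), ≥ 48, so (a) meets the standard; on (b) the weight is 55 (the provider's 59 is given no effect), which does reach 48, so (b) meets the standard; on (c) the weight is 48 (the provider's 21 is given no effect), ≥ 48, so (c) meets the standard.
  Stage 1 carried; the burden shifts to the provider.
At Stage 2 the provider must meet a substantially-more-likely showing (weight exceeds 73): on (d) the weight is 76 (the patient's 73 is given no effect), which does exceed 73, so (d) meets the standard; on (e) the weight is 77 (the patient's 81 is given no effect), > 73, so (e) meets the standard.
  Stage 2 carried; the final stage is satisfied.
With every stage satisfied, the provider prevails.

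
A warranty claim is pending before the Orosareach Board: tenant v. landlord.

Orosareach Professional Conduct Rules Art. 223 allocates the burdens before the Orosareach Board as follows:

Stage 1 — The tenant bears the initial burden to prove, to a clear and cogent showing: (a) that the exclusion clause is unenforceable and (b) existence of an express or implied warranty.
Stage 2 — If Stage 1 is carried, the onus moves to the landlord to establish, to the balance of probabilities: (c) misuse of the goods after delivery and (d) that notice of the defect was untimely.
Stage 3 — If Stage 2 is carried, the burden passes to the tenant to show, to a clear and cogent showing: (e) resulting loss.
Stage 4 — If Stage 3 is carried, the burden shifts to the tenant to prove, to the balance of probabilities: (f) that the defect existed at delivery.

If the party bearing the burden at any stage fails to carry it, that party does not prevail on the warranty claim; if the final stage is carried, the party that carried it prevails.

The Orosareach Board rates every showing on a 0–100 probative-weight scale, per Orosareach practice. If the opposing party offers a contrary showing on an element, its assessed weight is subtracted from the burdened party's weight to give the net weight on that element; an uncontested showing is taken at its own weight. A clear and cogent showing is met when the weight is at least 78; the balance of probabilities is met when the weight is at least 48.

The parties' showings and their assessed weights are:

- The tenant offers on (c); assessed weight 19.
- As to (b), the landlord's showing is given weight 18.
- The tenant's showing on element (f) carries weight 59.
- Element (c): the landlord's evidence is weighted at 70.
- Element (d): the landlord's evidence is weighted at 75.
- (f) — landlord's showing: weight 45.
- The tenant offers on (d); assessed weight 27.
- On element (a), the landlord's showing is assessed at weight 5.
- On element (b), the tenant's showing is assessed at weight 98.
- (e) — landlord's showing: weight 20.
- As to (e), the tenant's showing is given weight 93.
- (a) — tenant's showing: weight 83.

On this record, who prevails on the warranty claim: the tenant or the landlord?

Stage 1 — burden on tenant; standard: a clear and cogent showing (weight is at least 78).
    (a): 83 − 5 = 78 ≥ 78 [met]
    (b): 98 − 18 = 80 ≥ 78 [met]
  Stage 1 is satisfied; the onus moves to the landlord.
Stage 2 — burden on landlord; standard: the balance of probabilities (weight is at least 48).
    (c): 70 − 19 = 51 ≥ 48 [met]
    (d): 75 − 27 = 48 ≥ 48 [met]
  The landlord carries Stage 2; the tenant now bears the burden.
Stage 3 — burden on tenant; standard: a clear and cogent showing (weight is at least 78).
    (e): 93 − 20 = 73 < 78 [not met]
  The tenant does not carry Stage 3.
The analysis ends at Stage 3; the landlord prevails.

landlord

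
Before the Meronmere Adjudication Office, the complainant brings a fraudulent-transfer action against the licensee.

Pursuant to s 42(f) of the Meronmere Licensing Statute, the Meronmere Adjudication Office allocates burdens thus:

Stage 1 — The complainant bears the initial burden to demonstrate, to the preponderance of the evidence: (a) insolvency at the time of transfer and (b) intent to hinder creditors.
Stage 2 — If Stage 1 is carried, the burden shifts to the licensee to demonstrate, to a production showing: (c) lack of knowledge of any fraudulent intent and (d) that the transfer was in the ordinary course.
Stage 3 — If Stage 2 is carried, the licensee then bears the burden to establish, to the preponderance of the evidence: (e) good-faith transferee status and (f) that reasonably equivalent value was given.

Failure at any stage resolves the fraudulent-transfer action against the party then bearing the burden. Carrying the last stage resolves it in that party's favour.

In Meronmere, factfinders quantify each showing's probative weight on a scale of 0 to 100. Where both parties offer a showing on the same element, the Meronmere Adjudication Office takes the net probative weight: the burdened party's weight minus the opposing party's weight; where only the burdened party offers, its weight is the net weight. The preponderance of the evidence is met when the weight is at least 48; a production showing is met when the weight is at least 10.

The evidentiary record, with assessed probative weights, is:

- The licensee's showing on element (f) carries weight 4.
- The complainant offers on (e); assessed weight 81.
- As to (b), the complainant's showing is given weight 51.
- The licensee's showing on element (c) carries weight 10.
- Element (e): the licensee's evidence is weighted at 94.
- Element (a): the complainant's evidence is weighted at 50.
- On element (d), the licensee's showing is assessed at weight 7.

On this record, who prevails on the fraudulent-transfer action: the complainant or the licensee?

complainant

Stage 1 (complainant, the preponderance of the evidence, weight is at least 48): (a) 50 ≥ 48 — meets; (b) 51 ≥ 48 — meets.
  All elements met. The burden passes to the licensee.
Stage 2 (licensee, a production showing, weight is at least 10): (c) 10 ≥ 10 — meets; (d) 7 < 10 — fails.
  Stage 2 not carried; the licensee fails its burden.
The complainant prevails.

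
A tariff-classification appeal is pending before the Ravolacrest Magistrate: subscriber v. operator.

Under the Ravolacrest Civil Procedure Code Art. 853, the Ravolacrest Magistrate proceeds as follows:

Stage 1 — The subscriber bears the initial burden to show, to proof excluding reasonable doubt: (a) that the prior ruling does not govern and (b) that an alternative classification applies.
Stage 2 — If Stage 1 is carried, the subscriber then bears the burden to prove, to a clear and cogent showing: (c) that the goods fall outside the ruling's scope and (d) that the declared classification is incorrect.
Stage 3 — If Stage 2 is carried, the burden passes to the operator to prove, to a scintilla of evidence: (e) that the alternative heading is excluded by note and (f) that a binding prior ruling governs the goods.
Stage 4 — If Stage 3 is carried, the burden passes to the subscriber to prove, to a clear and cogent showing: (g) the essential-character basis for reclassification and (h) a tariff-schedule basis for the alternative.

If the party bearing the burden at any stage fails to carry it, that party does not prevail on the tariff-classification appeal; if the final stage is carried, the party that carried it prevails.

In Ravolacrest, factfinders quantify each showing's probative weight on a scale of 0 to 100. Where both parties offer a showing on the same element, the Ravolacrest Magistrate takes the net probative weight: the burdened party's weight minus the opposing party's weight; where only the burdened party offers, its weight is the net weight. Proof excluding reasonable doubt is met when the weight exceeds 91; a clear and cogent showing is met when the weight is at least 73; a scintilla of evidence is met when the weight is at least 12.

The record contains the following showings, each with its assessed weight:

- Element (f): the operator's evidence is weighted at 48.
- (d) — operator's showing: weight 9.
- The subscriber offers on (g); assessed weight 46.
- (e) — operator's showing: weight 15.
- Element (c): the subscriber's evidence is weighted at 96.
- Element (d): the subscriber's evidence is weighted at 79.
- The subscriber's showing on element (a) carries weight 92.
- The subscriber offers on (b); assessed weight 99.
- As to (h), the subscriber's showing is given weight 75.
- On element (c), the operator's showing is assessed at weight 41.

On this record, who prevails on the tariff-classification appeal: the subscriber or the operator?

At Stage 1 the subscriber must meet proof excluding reasonable doubt (weight exceeds 91): on (a) the weight is 92, > 91, so (a) meets the standard; on (b) the weight is 99, > 91, so (b) meets the standard.
  Stage 1 carried; the burden remains with the subscriber.
At Stage 2 the subscriber must meet a clear and cogent showing (weight is at least 73): on (c) the weight is 96 less the opposing 41 gives net 55, which does not reach 73, so (c) does not meet the standard; on (d) the weight is 79 less the opposing 9 gives net 70, < 73, so (d) does not meet the standard.
  The subscriber does not carry Stage 2.
The operator prevails.

operator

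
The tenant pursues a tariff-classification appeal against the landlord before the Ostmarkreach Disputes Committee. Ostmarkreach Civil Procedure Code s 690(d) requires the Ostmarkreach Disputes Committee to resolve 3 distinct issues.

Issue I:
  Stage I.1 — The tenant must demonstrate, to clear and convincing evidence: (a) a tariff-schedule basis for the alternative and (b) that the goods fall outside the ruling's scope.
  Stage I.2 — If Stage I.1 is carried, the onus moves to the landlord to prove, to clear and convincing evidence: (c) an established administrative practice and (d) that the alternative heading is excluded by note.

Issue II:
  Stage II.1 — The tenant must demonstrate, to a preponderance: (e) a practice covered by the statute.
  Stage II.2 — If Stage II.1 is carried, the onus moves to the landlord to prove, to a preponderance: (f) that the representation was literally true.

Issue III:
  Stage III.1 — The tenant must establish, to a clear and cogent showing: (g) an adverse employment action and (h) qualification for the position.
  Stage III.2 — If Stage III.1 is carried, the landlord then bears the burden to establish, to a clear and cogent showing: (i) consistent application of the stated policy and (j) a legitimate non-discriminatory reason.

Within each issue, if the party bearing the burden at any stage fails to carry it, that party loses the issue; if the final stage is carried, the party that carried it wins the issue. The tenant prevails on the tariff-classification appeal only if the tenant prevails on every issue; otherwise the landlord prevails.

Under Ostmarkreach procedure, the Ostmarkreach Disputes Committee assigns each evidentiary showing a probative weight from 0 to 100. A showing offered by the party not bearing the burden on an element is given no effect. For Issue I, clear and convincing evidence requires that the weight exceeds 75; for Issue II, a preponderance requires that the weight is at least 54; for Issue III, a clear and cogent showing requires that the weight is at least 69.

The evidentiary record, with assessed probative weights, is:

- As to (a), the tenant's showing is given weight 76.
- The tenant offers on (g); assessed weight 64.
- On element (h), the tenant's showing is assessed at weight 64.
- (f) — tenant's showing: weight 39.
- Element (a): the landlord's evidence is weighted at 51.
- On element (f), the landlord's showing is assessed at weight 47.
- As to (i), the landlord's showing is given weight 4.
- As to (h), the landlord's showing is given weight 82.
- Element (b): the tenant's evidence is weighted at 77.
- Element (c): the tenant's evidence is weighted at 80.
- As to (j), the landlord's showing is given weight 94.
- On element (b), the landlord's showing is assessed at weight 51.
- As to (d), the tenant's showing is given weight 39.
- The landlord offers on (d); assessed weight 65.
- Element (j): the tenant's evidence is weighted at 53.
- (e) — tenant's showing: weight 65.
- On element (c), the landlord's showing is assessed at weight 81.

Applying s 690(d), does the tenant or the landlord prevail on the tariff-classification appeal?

— Issue I —
At Stage I.1 the tenant must meet clear and convincing evidence (weight exceeds 75): on (a) the weight is 76 (the landlord's 51 is given no effect), which does exceed 75, so (a) meets the standard; on (b) the weight is 77 (the landlord's 51 is given no effect), which does exceed 75, so (b) meets the standard.
  Stage I.1 carried; the burden shifts to the landlord.
At Stage I.2 the landlord must meet clear and convincing evidence (weight exceeds 75): on (c) the weight is 81 (the tenant's 80 is given no effect), which does exceed 75, so (c) meets the standard; on (d) the weight is 65 (the tenant's 39 is given no effect), which does not exceed 75, so (d) does not meet the standard.
  Not every element is met, so the landlord fails to carry Stage I.2.
The analysis ends at Stage I.2; the tenant prevails on this issue.
— Issue II —
At Stage II.1 the tenant must meet a preponderance (weight is at least 54): on (e) the weight is 65, ≥ 54, so (e) meets the standard.
  Stage II.1 is satisfied; the onus moves to the landlord.
At Stage II.2 the landlord must meet a preponderance (weight is at least 54): on (f) the weight is 47 (the tenant's 39 is given no effect), which does not reach 54, so (f) does not meet the standard.
  Stage II.2 not carried; the landlord fails its burden.
So the tenant prevails on this issue.
— Issue III —
At Stage III.1 the tenant must meet a clear and cogent showing (weight is at least 69): on (g) the weight is 64, < 69, so (g) does not meet the standard; on (h) the weight is 64 (the landlord's 82 is given no effect), < 69, so (h) does not meet the standard.
  Not every element is met, so the tenant fails to carry Stage III.1.
The analysis ends at Stage III.1; the landlord prevails on this issue.
Per-issue: Issue I → tenant; Issue II → tenant; Issue III → landlord. The tenant must prevail on every issue; overall, the landlord prevails.

landlord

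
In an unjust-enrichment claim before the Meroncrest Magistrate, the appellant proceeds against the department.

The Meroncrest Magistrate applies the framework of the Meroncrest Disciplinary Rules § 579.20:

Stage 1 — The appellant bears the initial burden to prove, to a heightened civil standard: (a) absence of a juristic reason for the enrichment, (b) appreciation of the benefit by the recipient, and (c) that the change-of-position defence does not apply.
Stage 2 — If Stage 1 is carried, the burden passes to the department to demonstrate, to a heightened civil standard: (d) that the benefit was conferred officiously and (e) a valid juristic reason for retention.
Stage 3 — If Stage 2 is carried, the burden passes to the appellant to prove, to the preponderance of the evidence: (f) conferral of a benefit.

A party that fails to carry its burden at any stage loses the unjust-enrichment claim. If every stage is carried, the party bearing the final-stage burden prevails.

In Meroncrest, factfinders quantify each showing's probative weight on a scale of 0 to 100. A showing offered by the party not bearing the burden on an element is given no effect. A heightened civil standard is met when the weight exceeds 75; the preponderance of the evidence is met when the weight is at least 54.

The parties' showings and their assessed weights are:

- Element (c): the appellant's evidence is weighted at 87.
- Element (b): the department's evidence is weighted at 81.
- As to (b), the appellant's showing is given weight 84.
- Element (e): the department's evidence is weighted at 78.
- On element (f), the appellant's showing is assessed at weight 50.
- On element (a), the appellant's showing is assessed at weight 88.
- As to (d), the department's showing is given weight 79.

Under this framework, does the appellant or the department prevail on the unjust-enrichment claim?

department

Stage 1 (appellant, a heightened civil standard, weight exceeds 75): (a) 88 > 75 — meets; (b) 84 (department's 81 disregarded) > 75 — meets; (c) 87 > 75 — meets.
  Stage 1 carried; the burden shifts to the department.
Stage 2 (department, a heightened civil standard, weight exceeds 75): (d) 79 > 75 — meets; (e) 78 > 75 — meets.
  Stage 2 carried; the burden shifts to the appellant.
Stage 3 (appellant, the preponderance of the evidence, weight is at least 54): (f) 50 < 54 — fails.
  Stage 3 not carried; the appellant fails its burden.
So the department prevails.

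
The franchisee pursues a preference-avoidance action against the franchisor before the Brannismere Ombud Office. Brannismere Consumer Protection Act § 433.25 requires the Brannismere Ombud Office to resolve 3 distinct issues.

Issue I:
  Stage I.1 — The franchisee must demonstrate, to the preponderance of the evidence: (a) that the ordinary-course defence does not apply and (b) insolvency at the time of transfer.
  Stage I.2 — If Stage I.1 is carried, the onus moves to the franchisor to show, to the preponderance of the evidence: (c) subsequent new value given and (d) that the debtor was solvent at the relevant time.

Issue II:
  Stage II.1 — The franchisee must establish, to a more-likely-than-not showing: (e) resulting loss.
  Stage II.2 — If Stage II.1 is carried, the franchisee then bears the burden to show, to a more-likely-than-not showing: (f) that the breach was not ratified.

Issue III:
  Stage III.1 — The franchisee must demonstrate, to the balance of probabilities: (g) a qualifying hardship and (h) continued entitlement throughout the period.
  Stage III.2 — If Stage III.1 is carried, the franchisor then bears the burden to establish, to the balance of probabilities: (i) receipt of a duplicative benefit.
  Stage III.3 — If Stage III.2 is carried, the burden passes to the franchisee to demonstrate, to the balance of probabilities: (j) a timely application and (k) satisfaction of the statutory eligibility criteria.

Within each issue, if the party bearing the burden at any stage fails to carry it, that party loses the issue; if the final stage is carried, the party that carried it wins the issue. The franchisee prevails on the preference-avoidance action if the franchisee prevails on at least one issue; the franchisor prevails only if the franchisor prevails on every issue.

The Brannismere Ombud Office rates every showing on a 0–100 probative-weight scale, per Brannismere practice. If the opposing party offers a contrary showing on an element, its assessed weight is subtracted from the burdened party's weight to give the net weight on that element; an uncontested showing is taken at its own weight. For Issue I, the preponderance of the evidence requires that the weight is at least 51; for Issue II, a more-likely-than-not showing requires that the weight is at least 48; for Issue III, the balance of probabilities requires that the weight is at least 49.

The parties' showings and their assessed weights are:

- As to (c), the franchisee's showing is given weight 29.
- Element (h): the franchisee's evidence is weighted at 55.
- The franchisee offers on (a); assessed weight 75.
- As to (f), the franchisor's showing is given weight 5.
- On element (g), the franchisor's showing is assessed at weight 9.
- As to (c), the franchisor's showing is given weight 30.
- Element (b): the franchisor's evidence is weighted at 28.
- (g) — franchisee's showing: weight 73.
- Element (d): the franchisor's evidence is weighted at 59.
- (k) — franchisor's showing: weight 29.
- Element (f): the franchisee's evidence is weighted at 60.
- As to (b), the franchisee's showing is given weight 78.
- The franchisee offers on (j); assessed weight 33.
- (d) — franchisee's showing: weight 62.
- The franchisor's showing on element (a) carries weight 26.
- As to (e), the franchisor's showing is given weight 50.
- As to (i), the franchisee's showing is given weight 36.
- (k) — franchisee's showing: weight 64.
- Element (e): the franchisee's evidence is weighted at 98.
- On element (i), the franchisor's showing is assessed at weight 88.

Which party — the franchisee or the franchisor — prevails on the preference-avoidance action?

franchisee

— Issue I —
At Stage I.1 the franchisee must meet the preponderance of the evidence (weight is at least 51): on (a) the weight is 75 less the opposing 26 gives net 49, < 51, so (a) does not meet the standard; on (b) the weight is 78 less the opposing 28 gives net 50, which does not reach 51, so (b) does not meet the standard.
  The franchisee does not carry Stage I.1.
The franchisor prevails on this issue.
— Issue II —
At Stage II.1 the franchisee must meet a more-likely-than-not showing (weight is at least 48): on (e) the weight is 98 less the opposing 50 gives net 48, which does reach 48, so (e) meets the standard.
  Stage II.1 carried; the burden remains with the franchisee.
At Stage II.2 the franchisee must meet a more-likely-than-not showing (weight is at least 48): on (f) the weight is 60 less the opposing 5 gives net 55, which does reach 48, so (f) meets the standard.
  The franchisee carries the last stage.
All stages carried — the franchisee prevails on this issue.
— Issue III —
At Stage III.1 the franchisee must meet the balance of probabilities (weight is at least 49): on (g) the weight is 73 less the opposing 9 gives net 64, which does reach 49, so (g) meets the standard; on (h) the weight is 55, ≥ 49, so (h) meets the standard.
  All elements met. The burden passes to the franchisor.
At Stage III.2 the franchisor must meet the balance of probabilities (weight is at least 49): on (i) the weight is 88 less the opposing 36 gives net 52, ≥ 49, so (i) meets the standard.
  Stage III.2 is satisfied; the onus moves to the franchisee.
At Stage III.3 the franchisee must meet the balance of probabilities (weight is at least 49): on (j) the weight is 33, which does not reach 49, so (j) does not meet the standard; on (k) the weight is 64 less the opposing 29 gives net 35, which does not reach 49, so (k) does not meet the standard.
  The franchisee does not carry Stage III.3.
The analysis ends at Stage III.3; the franchisor prevails on this issue.
Per-issue: Issue I → franchisor; Issue II → franchisee; Issue III → franchisor. The franchisee must prevail on at least one issue; overall, the franchisee prevails.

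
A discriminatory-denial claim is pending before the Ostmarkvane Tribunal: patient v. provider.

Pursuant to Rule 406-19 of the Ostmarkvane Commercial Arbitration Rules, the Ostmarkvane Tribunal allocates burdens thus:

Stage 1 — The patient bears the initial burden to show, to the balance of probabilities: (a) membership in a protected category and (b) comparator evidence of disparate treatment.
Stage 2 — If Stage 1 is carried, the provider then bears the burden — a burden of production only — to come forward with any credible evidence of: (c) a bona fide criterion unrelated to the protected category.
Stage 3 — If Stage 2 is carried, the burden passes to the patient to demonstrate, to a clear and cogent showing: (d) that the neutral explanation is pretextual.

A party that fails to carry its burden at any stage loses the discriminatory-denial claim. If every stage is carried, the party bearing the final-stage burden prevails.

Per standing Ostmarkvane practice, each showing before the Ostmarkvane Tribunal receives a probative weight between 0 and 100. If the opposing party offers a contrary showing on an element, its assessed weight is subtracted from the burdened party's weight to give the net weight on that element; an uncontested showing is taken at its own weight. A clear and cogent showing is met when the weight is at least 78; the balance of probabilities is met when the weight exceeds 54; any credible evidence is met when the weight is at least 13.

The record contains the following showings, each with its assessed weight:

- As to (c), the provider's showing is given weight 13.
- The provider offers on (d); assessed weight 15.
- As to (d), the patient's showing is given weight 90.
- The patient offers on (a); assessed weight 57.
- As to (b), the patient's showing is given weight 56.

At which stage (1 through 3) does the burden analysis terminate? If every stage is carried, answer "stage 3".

stage 3

Stage 1 — burden on patient; standard: the balance of probabilities (weight exceeds 54).
    (a): 57 > 54 [met]
    (b): 56 > 54 [met]
  All elements met. The burden passes to the provider.
Stage 2 — burden on provider; standard: any credible evidence (weight is at least 13).
    (c): 13 ≥ 13 [met]
  Stage 2 carried; the burden shifts to the patient.
Stage 3 — burden on patient; standard: a clear and cogent showing (weight is at least 78).
    (d): 90 − 15 = 75 < 78 [not met]
  The patient does not carry Stage 3.
The analysis ends at Stage 3; the provider prevails.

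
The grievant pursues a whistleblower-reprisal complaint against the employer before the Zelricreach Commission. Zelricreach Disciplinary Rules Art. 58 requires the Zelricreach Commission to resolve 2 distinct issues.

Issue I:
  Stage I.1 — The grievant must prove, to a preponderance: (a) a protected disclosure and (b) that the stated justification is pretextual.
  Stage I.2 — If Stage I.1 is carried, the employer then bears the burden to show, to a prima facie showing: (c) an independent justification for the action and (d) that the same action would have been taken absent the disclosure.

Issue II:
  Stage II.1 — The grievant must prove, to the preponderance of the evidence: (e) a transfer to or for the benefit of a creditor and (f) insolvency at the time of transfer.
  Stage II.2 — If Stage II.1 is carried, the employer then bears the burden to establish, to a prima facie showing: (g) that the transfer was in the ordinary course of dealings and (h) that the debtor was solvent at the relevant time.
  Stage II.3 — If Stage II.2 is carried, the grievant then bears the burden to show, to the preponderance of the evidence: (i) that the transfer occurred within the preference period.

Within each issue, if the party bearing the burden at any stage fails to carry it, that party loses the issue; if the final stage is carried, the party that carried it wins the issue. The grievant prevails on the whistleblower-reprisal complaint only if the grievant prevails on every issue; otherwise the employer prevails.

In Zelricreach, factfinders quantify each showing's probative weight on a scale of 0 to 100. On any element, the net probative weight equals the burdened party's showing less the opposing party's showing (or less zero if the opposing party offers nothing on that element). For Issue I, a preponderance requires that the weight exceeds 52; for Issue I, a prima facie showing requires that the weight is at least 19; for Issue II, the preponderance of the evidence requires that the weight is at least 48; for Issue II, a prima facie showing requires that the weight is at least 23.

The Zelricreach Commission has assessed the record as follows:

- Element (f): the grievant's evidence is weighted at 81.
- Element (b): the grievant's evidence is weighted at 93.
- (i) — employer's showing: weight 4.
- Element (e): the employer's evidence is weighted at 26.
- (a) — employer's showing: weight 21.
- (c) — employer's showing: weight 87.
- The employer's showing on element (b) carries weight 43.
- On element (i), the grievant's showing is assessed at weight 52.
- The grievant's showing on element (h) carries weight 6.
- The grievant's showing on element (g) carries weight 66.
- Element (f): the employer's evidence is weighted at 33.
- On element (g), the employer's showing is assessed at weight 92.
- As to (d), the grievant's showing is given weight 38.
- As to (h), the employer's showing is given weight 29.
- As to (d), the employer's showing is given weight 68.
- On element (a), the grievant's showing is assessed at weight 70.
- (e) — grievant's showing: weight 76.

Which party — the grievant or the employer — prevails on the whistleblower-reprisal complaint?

employer

— Issue I —
Stage I.1 (grievant, a preponderance, weight exceeds 52): (a) net 70−21=49 ≤ 52 — fails; (b) net 93−43=50 ≤ 52 — fails.
  The grievant does not carry Stage I.1.
So the employer prevails on this issue.
— Issue II —
Stage II.1 — burden on grievant; standard: the preponderance of the evidence (weight is at least 48).
    (e): 76 − 26 = 50 ≥ 48 [met]
    (f): 81 − 33 = 48 ≥ 48 [met]
  All elements met. The burden passes to the employer.
Stage II.2 — burden on employer; standard: a prima facie showing (weight is at least 23).
    (g): 92 − 66 = 26 ≥ 23 [met]
    (h): 29 − 6 = 23 ≥ 23 [met]
  Stage II.2 is satisfied; the onus moves to the grievant.
Stage II.3 — burden on grievant; standard: the preponderance of the evidence (weight is at least 48).
    (i): 52 − 4 = 48 ≥ 48 [met]
  The grievant carries the last stage.
All stages carried — the grievant prevails on this issue.
Per-issue: Issue I → employer; Issue II → grievant. The grievant must prevail on every issue; overall, the employer prevails.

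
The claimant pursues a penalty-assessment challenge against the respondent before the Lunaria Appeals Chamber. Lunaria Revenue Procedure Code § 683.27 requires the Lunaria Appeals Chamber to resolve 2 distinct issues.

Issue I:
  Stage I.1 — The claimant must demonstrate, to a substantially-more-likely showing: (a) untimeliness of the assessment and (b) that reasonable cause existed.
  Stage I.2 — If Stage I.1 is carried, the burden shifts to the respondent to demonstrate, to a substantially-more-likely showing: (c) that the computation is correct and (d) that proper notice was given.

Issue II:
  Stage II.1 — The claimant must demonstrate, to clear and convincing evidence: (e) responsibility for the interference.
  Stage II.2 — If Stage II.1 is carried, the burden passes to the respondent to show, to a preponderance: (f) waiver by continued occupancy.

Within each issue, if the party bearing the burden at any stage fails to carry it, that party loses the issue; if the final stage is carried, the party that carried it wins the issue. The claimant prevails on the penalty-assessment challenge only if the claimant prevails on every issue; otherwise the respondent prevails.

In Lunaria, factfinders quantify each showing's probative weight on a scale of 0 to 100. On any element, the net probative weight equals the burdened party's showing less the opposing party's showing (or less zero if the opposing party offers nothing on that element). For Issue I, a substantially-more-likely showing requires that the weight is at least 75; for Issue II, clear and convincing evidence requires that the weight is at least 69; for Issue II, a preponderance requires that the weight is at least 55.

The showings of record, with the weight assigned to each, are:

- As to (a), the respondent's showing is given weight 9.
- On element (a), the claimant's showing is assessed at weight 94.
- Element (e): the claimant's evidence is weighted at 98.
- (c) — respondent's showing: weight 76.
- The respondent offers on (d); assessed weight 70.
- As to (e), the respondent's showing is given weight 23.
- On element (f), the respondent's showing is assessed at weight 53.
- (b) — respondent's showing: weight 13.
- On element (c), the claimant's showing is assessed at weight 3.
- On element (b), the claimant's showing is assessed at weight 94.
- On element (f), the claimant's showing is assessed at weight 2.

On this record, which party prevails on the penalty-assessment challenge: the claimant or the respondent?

— Issue I —
Stage I.1 — burden on claimant; standard: a substantially-more-likely showing (weight is at least 75).
    (a): 94 − 9 = 85 ≥ 75 [met]
    (b): 94 − 13 = 81 ≥ 75 [met]
  Stage I.1 carried; the burden shifts to the respondent.
Stage I.2 — burden on respondent; standard: a substantially-more-likely showing (weight is at least 75).
    (c): 76 − 3 = 73 < 75 [not met]
    (d): 70 < 75 [not met]
  The respondent does not carry Stage I.2.
The claimant prevails on this issue.
— Issue II —
At Stage II.1 the claimant must meet clear and convincing evidence (weight is at least 69): on (e) the weight is 98 less the opposing 23 gives net 75, ≥ 69, so (e) meets the standard.
  All elements met. The burden passes to the respondent.
At Stage II.2 the respondent must meet a preponderance (weight is at least 55): on (f) the weight is 53 less the opposing 2 gives net 51, < 55, so (f) does not meet the standard.
  The respondent does not carry Stage II.2.
The claimant prevails on this issue.
Per-issue: Issue I → claimant; Issue II → claimant. The claimant must prevail on every issue; overall, the claimant prevails.

claimant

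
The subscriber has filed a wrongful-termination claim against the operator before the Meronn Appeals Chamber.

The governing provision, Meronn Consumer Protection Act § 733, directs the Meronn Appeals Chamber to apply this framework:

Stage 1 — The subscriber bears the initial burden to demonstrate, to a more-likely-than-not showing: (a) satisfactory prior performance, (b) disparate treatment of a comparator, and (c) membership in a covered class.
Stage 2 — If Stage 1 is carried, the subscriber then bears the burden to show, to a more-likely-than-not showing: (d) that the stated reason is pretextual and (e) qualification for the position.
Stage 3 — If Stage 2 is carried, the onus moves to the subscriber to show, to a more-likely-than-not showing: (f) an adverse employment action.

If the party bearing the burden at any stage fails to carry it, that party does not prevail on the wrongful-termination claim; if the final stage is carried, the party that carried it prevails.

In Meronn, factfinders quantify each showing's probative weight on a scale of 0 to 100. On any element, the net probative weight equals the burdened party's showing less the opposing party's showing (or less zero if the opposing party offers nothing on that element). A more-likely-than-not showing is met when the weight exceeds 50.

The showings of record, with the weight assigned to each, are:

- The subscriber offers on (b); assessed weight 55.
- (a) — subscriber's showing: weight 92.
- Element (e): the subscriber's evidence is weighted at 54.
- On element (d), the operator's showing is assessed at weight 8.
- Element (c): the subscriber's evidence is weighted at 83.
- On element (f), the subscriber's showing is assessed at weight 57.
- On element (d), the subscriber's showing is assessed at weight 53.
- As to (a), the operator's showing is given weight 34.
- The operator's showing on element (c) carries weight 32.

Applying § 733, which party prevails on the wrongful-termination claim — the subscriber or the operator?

operator

Stage 1 — burden on subscriber; standard: a more-likely-than-not showing (weight exceeds 50).
    (a): 92 − 34 = 58 > 50 [met]
    (b): 55 > 50 [met]
    (c): 83 − 32 = 51 > 50 [met]
  Stage 1 carried; the burden remains with the subscriber.
Stage 2 — burden on subscriber; standard: a more-likely-than-not showing (weight exceeds 50).
    (d): 53 − 8 = 45 ≤ 50 [not met]
    (e): 54 > 50 [met]
  Not every element is met, so the subscriber fails to carry Stage 2.
So the operator prevails.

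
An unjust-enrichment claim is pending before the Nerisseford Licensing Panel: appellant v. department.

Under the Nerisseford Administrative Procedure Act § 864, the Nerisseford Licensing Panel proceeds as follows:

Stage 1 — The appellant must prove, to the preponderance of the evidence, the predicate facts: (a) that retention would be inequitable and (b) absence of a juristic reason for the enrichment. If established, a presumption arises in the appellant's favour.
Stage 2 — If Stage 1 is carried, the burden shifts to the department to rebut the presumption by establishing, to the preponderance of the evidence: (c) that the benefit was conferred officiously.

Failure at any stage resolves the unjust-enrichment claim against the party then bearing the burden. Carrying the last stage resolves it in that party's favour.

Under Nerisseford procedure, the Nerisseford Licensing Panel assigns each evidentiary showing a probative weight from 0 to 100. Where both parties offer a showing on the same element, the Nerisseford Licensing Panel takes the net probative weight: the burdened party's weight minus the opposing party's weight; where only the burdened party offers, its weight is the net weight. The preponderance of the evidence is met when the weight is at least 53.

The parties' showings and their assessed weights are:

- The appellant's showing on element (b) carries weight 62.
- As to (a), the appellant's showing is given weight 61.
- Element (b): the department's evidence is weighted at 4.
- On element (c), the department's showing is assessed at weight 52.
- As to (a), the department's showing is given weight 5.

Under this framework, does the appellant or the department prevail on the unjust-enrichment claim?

appellant

Stage 1 — burden on appellant; standard: the preponderance of the evidence (weight is at least 53).
    (a): 61 − 5 = 56 ≥ 53 [met]
    (b): 62 − 4 = 58 ≥ 53 [met]
  Stage 1 is satisfied; the onus moves to the department.
Stage 2 — burden on department; standard: the preponderance of the evidence (weight is at least 53).
    (c): 52 < 53 [not met]
  Not every element is met, so the department fails to carry Stage 2.
The appellant prevails.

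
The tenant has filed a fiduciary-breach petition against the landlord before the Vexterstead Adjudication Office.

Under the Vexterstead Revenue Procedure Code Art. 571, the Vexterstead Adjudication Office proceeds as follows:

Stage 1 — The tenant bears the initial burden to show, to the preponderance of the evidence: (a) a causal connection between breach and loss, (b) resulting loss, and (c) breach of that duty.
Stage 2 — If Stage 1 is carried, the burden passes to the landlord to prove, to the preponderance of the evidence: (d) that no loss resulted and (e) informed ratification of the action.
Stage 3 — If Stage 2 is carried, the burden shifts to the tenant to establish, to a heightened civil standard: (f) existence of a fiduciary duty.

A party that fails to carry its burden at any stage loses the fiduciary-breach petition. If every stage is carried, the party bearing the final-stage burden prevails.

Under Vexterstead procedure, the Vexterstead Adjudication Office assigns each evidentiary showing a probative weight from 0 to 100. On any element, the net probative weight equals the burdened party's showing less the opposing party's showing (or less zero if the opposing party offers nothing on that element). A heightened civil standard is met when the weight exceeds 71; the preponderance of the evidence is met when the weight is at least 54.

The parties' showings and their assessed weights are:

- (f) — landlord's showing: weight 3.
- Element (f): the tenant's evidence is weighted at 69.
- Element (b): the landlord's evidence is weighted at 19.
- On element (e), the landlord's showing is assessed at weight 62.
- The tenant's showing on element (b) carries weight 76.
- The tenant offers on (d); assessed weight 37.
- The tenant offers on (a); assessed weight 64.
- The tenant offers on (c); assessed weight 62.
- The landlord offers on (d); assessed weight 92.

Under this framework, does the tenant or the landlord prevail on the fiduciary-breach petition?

landlord

Stage 1 (tenant, the preponderance of the evidence, weight is at least 54): (a) 64 ≥ 54 — meets; (b) net 76−19=57 ≥ 54 — meets; (c) 62 ≥ 54 — meets.
  All elements met. The burden passes to the landlord.
Stage 2 (landlord, the preponderance of the evidence, weight is at least 54): (d) net 92−37=55 ≥ 54 — meets; (e) 62 ≥ 54 — meets.
  All elements met. The burden passes to the tenant.
Stage 3 (tenant, a heightened civil standard, weight exceeds 71): (f) net 69−3=66 ≤ 71 — fails.
  The tenant does not carry Stage 3.
The analysis ends at Stage 3; the landlord prevails.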